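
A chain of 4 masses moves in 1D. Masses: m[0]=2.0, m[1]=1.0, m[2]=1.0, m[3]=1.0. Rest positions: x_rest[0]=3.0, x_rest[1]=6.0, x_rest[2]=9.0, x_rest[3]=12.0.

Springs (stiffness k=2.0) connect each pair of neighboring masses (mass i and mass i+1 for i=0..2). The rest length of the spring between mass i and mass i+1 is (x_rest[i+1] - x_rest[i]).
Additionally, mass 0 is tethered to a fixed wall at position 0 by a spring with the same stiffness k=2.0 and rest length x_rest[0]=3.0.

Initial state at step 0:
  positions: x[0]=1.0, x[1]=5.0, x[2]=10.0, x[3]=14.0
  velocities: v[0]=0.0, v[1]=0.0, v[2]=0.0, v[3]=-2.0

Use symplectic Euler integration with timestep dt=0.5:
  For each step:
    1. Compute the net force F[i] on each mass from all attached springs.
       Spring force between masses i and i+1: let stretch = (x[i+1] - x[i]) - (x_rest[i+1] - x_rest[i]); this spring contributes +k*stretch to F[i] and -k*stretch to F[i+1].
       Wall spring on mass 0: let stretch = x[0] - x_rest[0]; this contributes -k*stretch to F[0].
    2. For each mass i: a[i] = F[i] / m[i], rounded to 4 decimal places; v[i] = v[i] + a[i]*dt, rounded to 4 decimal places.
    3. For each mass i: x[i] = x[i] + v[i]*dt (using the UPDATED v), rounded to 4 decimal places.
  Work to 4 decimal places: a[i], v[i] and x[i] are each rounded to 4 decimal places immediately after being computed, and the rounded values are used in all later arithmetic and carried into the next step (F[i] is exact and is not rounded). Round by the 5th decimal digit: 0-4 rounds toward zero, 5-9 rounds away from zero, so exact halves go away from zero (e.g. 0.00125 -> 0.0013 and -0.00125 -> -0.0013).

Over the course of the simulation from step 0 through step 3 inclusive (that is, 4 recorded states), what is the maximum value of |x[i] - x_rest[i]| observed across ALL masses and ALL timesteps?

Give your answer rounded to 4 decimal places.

Answer: 2.2500

Derivation:
Step 0: x=[1.0000 5.0000 10.0000 14.0000] v=[0.0000 0.0000 0.0000 -2.0000]
Step 1: x=[1.7500 5.5000 9.5000 12.5000] v=[1.5000 1.0000 -1.0000 -3.0000]
Step 2: x=[3.0000 6.1250 8.5000 11.0000] v=[2.5000 1.2500 -2.0000 -3.0000]
Step 3: x=[4.2813 6.3750 7.5625 9.7500] v=[2.5625 0.5000 -1.8750 -2.5000]
Max displacement = 2.2500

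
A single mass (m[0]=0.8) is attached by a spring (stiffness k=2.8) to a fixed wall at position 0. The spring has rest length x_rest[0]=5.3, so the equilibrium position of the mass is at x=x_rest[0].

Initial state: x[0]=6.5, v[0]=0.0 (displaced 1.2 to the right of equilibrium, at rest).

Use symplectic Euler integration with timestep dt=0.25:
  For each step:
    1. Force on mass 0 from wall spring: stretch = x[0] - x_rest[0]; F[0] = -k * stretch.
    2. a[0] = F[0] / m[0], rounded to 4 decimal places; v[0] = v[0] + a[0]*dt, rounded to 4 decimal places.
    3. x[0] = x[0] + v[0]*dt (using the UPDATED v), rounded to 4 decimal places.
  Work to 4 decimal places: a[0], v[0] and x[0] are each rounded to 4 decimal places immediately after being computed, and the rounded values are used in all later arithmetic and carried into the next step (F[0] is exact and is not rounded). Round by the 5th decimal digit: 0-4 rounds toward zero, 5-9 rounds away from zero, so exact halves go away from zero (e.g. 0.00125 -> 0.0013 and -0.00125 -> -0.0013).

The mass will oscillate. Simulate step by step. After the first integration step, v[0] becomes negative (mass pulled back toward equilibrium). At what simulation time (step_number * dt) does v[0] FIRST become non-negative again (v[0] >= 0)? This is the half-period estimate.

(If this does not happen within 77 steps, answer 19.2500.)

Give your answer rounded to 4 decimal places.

Answer: 1.7500

Derivation:
Step 0: x=[6.5000] v=[0.0000]
Step 1: x=[6.2375] v=[-1.0500]
Step 2: x=[5.7699] v=[-1.8703]
Step 3: x=[5.1995] v=[-2.2815]
Step 4: x=[4.6511] v=[-2.1936]
Step 5: x=[4.2447] v=[-1.6258]
Step 6: x=[4.0691] v=[-0.7024]
Step 7: x=[4.1628] v=[0.3747]
First v>=0 after going negative at step 7, time=1.7500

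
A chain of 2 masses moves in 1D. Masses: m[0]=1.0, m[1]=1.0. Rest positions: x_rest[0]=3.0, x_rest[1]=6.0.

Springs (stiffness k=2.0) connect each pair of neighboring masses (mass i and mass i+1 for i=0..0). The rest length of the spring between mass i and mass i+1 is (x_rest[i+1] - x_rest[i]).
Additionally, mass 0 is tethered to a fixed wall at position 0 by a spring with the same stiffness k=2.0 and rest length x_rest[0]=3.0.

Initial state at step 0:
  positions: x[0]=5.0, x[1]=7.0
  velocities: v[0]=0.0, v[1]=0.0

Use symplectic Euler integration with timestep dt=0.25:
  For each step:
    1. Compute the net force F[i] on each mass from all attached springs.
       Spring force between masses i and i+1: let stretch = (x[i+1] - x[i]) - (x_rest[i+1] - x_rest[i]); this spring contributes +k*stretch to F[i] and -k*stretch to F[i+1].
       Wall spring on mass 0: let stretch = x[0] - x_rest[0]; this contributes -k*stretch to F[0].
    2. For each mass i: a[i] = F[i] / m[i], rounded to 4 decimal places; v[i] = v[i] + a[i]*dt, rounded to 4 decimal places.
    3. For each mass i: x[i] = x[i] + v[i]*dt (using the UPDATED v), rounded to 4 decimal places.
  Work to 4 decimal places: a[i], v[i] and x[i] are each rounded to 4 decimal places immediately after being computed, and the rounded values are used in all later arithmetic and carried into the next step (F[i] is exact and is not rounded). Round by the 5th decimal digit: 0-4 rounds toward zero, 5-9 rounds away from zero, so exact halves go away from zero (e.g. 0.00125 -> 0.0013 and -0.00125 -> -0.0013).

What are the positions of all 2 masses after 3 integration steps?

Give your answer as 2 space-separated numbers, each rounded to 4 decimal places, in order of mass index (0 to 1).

Step 0: x=[5.0000 7.0000] v=[0.0000 0.0000]
Step 1: x=[4.6250 7.1250] v=[-1.5000 0.5000]
Step 2: x=[3.9844 7.3125] v=[-2.5625 0.7500]
Step 3: x=[3.2617 7.4590] v=[-2.8907 0.5860]

Answer: 3.2617 7.4590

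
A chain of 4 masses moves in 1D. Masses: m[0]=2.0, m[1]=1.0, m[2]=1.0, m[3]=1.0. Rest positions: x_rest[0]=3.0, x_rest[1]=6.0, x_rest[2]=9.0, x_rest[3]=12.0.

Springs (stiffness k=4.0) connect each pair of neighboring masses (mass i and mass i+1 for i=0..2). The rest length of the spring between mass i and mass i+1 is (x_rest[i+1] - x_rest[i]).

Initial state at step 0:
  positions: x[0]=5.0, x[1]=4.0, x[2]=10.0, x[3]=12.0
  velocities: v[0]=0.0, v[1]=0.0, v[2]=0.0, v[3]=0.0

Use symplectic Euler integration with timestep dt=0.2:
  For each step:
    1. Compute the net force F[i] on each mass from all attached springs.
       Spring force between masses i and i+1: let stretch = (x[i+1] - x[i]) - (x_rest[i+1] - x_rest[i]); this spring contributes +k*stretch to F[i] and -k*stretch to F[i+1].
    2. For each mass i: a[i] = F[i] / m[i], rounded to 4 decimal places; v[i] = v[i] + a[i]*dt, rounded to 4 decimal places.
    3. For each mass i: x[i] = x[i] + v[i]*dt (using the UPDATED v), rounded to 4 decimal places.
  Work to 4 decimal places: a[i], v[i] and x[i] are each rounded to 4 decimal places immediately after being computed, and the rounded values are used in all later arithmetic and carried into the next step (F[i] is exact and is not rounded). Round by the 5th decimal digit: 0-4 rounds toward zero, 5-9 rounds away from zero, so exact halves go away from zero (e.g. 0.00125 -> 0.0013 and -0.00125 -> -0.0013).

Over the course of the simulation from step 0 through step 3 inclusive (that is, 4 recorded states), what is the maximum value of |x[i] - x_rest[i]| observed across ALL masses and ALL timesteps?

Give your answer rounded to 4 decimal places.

Step 0: x=[5.0000 4.0000 10.0000 12.0000] v=[0.0000 0.0000 0.0000 0.0000]
Step 1: x=[4.6800 5.1200 9.3600 12.1600] v=[-1.6000 5.6000 -3.2000 0.8000]
Step 2: x=[4.1552 6.8480 8.4896 12.3520] v=[-2.6240 8.6400 -4.3520 0.9600]
Step 3: x=[3.6058 8.4078 7.9745 12.4060] v=[-2.7469 7.7990 -2.5754 0.2701]
Max displacement = 2.4078

Answer: 2.4078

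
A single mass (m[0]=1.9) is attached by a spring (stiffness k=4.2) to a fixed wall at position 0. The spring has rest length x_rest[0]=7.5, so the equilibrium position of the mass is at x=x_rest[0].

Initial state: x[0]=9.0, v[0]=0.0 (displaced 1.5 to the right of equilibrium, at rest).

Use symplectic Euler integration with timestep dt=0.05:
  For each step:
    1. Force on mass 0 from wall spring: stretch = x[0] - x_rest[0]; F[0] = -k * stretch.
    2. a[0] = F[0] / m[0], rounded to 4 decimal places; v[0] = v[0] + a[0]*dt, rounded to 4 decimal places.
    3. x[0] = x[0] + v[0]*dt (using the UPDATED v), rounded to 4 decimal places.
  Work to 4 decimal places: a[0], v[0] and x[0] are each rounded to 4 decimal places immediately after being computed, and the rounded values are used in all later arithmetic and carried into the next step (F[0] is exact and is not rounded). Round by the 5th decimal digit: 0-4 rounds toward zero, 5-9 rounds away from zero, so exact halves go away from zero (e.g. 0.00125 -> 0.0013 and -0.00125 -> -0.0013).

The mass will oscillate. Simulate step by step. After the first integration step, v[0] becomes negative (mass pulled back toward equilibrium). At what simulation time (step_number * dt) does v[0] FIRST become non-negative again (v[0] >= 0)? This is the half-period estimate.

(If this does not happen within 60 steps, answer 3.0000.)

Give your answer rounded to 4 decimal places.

Step 0: x=[9.0000] v=[0.0000]
Step 1: x=[8.9917] v=[-0.1658]
Step 2: x=[8.9752] v=[-0.3307]
Step 3: x=[8.9505] v=[-0.4938]
Step 4: x=[8.9178] v=[-0.6541]
Step 5: x=[8.8773] v=[-0.8108]
Step 6: x=[8.8292] v=[-0.9630]
Step 7: x=[8.7737] v=[-1.1099]
Step 8: x=[8.7112] v=[-1.2507]
Step 9: x=[8.6420] v=[-1.3846]
Step 10: x=[8.5665] v=[-1.5108]
Step 11: x=[8.4851] v=[-1.6287]
Step 12: x=[8.3982] v=[-1.7376]
Step 13: x=[8.3064] v=[-1.8369]
Step 14: x=[8.2101] v=[-1.9260]
Step 15: x=[8.1099] v=[-2.0045]
Step 16: x=[8.0063] v=[-2.0719]
Step 17: x=[7.8999] v=[-2.1279]
Step 18: x=[7.7913] v=[-2.1721]
Step 19: x=[7.6811] v=[-2.2043]
Step 20: x=[7.5699] v=[-2.2243]
Step 21: x=[7.4583] v=[-2.2320]
Step 22: x=[7.3469] v=[-2.2274]
Step 23: x=[7.2364] v=[-2.2105]
Step 24: x=[7.1273] v=[-2.1814]
Step 25: x=[7.0203] v=[-2.1402]
Step 26: x=[6.9159] v=[-2.0872]
Step 27: x=[6.8148] v=[-2.0226]
Step 28: x=[6.7175] v=[-1.9469]
Step 29: x=[6.6245] v=[-1.8604]
Step 30: x=[6.5363] v=[-1.7636]
Step 31: x=[6.4534] v=[-1.6571]
Step 32: x=[6.3763] v=[-1.5414]
Step 33: x=[6.3054] v=[-1.4172]
Step 34: x=[6.2411] v=[-1.2852]
Step 35: x=[6.1838] v=[-1.1461]
Step 36: x=[6.1338] v=[-1.0006]
Step 37: x=[6.0913] v=[-0.8496]
Step 38: x=[6.0566] v=[-0.6939]
Step 39: x=[6.0299] v=[-0.5344]
Step 40: x=[6.0113] v=[-0.3719]
Step 41: x=[6.0009] v=[-0.2074]
Step 42: x=[5.9988] v=[-0.0417]
Step 43: x=[6.0050] v=[0.1242]
First v>=0 after going negative at step 43, time=2.1500

Answer: 2.1500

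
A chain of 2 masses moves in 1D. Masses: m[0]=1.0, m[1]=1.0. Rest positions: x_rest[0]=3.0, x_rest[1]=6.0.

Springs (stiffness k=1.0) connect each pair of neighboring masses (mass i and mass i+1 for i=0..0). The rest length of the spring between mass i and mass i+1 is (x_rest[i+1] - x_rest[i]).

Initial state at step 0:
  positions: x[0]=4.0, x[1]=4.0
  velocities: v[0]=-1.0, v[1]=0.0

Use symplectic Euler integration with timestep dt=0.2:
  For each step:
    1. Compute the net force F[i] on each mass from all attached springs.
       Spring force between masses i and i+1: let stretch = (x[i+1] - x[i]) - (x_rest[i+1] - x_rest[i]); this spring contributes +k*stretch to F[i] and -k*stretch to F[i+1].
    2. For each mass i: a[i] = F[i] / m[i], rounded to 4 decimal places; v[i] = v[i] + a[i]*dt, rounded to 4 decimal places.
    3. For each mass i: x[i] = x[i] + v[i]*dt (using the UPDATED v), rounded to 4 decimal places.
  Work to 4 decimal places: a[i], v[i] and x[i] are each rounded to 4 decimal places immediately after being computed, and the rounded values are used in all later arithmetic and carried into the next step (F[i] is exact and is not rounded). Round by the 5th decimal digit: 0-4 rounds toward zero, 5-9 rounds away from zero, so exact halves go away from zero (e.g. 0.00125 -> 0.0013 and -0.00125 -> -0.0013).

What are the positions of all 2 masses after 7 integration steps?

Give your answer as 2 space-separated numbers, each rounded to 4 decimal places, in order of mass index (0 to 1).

Step 0: x=[4.0000 4.0000] v=[-1.0000 0.0000]
Step 1: x=[3.6800 4.1200] v=[-1.6000 0.6000]
Step 2: x=[3.2576 4.3424] v=[-2.1120 1.1120]
Step 3: x=[2.7586 4.6414] v=[-2.4950 1.4950]
Step 4: x=[2.2149 4.9851] v=[-2.7184 1.7184]
Step 5: x=[1.6620 5.3380] v=[-2.7644 1.7644]
Step 6: x=[1.1362 5.6638] v=[-2.6292 1.6292]
Step 7: x=[0.6715 5.9285] v=[-2.3237 1.3237]

Answer: 0.6715 5.9285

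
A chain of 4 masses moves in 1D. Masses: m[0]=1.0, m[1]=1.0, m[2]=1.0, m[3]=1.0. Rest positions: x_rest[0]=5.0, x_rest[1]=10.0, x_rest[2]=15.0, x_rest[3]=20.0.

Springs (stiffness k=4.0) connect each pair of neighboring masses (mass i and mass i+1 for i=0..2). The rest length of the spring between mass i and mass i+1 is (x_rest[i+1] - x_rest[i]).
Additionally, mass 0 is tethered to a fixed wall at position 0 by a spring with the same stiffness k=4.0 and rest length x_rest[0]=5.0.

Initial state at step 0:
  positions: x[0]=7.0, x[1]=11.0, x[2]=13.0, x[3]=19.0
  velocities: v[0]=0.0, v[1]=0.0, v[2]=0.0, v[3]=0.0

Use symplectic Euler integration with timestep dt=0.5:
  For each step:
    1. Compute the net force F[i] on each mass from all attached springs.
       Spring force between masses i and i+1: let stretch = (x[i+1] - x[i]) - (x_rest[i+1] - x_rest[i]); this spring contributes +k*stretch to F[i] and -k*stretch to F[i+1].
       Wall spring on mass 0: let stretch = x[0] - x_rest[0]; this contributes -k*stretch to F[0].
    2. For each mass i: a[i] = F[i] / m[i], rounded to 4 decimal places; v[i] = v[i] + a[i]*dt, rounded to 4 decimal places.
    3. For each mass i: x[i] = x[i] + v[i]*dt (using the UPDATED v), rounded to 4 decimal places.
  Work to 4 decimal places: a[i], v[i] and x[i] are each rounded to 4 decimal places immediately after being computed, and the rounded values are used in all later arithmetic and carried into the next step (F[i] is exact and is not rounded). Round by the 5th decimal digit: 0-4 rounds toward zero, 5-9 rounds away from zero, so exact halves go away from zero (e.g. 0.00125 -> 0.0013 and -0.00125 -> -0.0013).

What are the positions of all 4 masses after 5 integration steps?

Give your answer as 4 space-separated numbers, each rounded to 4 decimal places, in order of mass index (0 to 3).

Answer: 4.0000 13.0000 16.0000 18.0000

Derivation:
Step 0: x=[7.0000 11.0000 13.0000 19.0000] v=[0.0000 0.0000 0.0000 0.0000]
Step 1: x=[4.0000 9.0000 17.0000 18.0000] v=[-6.0000 -4.0000 8.0000 -2.0000]
Step 2: x=[2.0000 10.0000 14.0000 21.0000] v=[-4.0000 2.0000 -6.0000 6.0000]
Step 3: x=[6.0000 7.0000 14.0000 22.0000] v=[8.0000 -6.0000 0.0000 2.0000]
Step 4: x=[5.0000 10.0000 15.0000 20.0000] v=[-2.0000 6.0000 2.0000 -4.0000]
Step 5: x=[4.0000 13.0000 16.0000 18.0000] v=[-2.0000 6.0000 2.0000 -4.0000]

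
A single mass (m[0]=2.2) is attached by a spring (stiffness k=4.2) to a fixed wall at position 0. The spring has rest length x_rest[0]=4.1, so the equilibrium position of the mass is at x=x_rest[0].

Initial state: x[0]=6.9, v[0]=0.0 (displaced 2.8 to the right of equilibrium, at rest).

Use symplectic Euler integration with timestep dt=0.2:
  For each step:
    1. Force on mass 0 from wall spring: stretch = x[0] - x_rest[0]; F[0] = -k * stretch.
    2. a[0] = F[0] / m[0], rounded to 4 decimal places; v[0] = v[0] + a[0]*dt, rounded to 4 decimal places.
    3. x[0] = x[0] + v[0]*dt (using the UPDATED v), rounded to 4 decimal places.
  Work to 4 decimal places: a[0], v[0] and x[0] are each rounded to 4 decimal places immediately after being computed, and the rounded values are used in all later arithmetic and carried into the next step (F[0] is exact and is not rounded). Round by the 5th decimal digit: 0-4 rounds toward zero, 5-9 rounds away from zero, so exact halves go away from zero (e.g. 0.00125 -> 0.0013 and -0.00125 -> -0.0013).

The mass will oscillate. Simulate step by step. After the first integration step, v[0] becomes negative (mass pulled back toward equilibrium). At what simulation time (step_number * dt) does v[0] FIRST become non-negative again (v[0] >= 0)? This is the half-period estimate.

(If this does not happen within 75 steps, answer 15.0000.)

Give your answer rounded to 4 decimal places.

Answer: 2.4000

Derivation:
Step 0: x=[6.9000] v=[0.0000]
Step 1: x=[6.6862] v=[-1.0691]
Step 2: x=[6.2749] v=[-2.0566]
Step 3: x=[5.6975] v=[-2.8870]
Step 4: x=[4.9981] v=[-3.4970]
Step 5: x=[4.2301] v=[-3.8399]
Step 6: x=[3.4522] v=[-3.8896]
Step 7: x=[2.7237] v=[-3.6423]
Step 8: x=[2.1003] v=[-3.1168]
Step 9: x=[1.6296] v=[-2.3533]
Step 10: x=[1.3476] v=[-1.4101]
Step 11: x=[1.2758] v=[-0.3592]
Step 12: x=[1.4196] v=[0.7191]
First v>=0 after going negative at step 12, time=2.4000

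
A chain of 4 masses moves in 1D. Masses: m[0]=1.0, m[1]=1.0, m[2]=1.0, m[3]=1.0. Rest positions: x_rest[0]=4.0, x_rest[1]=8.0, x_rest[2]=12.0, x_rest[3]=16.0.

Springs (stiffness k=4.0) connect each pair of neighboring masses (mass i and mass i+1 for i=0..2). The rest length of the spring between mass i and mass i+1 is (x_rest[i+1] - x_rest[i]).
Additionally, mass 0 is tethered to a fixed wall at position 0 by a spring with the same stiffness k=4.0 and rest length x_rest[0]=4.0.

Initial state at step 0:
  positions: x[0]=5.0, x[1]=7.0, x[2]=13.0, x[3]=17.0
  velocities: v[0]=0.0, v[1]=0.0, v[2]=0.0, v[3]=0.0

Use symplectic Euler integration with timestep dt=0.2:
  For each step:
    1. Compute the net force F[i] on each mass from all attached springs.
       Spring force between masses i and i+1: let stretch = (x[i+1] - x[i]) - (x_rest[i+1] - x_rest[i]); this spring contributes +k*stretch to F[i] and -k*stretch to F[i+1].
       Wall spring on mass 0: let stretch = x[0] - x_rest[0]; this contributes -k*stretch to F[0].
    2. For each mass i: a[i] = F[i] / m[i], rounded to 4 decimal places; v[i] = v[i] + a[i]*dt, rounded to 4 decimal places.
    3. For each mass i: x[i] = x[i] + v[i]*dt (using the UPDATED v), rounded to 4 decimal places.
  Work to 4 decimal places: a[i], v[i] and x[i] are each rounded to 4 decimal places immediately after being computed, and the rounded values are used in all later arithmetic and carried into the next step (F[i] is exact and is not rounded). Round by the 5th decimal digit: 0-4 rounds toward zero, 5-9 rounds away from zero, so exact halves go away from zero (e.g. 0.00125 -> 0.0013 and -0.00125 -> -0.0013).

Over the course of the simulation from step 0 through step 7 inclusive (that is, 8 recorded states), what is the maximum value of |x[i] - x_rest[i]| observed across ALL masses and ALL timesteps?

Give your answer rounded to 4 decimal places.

Step 0: x=[5.0000 7.0000 13.0000 17.0000] v=[0.0000 0.0000 0.0000 0.0000]
Step 1: x=[4.5200 7.6400 12.6800 17.0000] v=[-2.4000 3.2000 -1.6000 0.0000]
Step 2: x=[3.8160 8.5872 12.2448 16.9488] v=[-3.5200 4.7360 -2.1760 -0.2560]
Step 3: x=[3.2648 9.3562 11.9770 16.7850] v=[-2.7558 3.8451 -1.3389 -0.8192]
Step 4: x=[3.1659 9.5699 12.0592 16.4919] v=[-0.4945 1.0686 0.4109 -1.4656]
Step 5: x=[3.5851 9.1573 12.4523 16.1295] v=[2.0960 -2.0632 1.9656 -1.8118]
Step 6: x=[4.3222 8.3803 12.9066 15.8188] v=[3.6857 -3.8850 2.2714 -1.5536]
Step 7: x=[5.0171 7.6782 13.1026 15.6821] v=[3.4744 -3.5104 0.9801 -0.6834]
Max displacement = 1.5699

Answer: 1.5699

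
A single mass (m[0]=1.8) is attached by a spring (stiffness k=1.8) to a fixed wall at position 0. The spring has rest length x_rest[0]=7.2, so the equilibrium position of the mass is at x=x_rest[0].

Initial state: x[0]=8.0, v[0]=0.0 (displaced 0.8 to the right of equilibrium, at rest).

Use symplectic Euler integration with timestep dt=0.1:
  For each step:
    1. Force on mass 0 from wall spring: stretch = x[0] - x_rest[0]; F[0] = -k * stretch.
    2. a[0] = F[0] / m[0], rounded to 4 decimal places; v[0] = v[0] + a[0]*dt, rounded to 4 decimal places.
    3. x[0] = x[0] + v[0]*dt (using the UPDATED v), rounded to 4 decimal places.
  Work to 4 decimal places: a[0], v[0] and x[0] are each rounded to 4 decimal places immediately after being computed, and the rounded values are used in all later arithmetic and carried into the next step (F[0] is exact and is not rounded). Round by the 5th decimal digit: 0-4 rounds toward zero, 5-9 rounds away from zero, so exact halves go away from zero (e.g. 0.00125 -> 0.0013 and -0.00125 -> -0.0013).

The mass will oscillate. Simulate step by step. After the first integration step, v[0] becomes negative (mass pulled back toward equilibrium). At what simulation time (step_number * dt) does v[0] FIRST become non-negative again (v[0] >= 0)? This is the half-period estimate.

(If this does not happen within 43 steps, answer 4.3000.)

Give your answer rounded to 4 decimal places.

Answer: 3.2000

Derivation:
Step 0: x=[8.0000] v=[0.0000]
Step 1: x=[7.9920] v=[-0.0800]
Step 2: x=[7.9761] v=[-0.1592]
Step 3: x=[7.9524] v=[-0.2368]
Step 4: x=[7.9212] v=[-0.3120]
Step 5: x=[7.8828] v=[-0.3841]
Step 6: x=[7.8376] v=[-0.4524]
Step 7: x=[7.7860] v=[-0.5162]
Step 8: x=[7.7285] v=[-0.5748]
Step 9: x=[7.6657] v=[-0.6277]
Step 10: x=[7.5983] v=[-0.6743]
Step 11: x=[7.5269] v=[-0.7141]
Step 12: x=[7.4522] v=[-0.7468]
Step 13: x=[7.3750] v=[-0.7720]
Step 14: x=[7.2961] v=[-0.7895]
Step 15: x=[7.2162] v=[-0.7991]
Step 16: x=[7.1361] v=[-0.8007]
Step 17: x=[7.0567] v=[-0.7943]
Step 18: x=[6.9787] v=[-0.7800]
Step 19: x=[6.9029] v=[-0.7579]
Step 20: x=[6.8301] v=[-0.7282]
Step 21: x=[6.7610] v=[-0.6912]
Step 22: x=[6.6963] v=[-0.6473]
Step 23: x=[6.6366] v=[-0.5969]
Step 24: x=[6.5825] v=[-0.5406]
Step 25: x=[6.5346] v=[-0.4789]
Step 26: x=[6.4934] v=[-0.4124]
Step 27: x=[6.4592] v=[-0.3417]
Step 28: x=[6.4324] v=[-0.2676]
Step 29: x=[6.4133] v=[-0.1908]
Step 30: x=[6.4021] v=[-0.1121]
Step 31: x=[6.3989] v=[-0.0323]
Step 32: x=[6.4037] v=[0.0478]
First v>=0 after going negative at step 32, time=3.2000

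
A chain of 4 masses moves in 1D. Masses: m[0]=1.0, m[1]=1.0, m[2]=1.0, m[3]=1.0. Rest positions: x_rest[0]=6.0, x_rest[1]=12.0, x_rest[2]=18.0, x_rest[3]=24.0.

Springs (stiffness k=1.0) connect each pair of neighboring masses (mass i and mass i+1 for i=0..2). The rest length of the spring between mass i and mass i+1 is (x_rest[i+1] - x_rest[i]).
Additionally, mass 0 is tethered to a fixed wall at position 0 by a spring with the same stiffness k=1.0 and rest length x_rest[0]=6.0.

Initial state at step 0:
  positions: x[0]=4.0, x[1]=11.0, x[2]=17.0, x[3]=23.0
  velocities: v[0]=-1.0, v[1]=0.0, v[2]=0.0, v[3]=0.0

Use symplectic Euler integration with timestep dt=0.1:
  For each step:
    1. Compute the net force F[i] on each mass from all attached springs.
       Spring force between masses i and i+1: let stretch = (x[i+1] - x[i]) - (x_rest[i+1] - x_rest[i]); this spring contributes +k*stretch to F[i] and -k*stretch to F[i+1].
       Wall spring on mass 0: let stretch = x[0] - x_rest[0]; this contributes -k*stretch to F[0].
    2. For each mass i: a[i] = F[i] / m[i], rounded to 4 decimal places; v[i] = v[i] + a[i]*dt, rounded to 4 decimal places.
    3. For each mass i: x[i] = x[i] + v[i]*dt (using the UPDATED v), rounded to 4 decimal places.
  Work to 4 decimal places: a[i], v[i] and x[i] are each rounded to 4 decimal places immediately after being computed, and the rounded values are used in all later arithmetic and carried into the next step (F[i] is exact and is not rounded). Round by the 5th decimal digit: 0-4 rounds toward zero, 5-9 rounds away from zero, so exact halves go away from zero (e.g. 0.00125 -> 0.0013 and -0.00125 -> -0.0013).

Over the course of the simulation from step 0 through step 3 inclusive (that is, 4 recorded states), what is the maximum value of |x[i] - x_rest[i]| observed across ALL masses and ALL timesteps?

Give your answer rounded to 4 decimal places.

Step 0: x=[4.0000 11.0000 17.0000 23.0000] v=[-1.0000 0.0000 0.0000 0.0000]
Step 1: x=[3.9300 10.9900 17.0000 23.0000] v=[-0.7000 -0.1000 0.0000 0.0000]
Step 2: x=[3.8913 10.9695 16.9999 23.0000] v=[-0.3870 -0.2050 -0.0010 0.0000]
Step 3: x=[3.8845 10.9385 16.9995 23.0000] v=[-0.0683 -0.3098 -0.0040 0.0000]
Max displacement = 2.1155

Answer: 2.1155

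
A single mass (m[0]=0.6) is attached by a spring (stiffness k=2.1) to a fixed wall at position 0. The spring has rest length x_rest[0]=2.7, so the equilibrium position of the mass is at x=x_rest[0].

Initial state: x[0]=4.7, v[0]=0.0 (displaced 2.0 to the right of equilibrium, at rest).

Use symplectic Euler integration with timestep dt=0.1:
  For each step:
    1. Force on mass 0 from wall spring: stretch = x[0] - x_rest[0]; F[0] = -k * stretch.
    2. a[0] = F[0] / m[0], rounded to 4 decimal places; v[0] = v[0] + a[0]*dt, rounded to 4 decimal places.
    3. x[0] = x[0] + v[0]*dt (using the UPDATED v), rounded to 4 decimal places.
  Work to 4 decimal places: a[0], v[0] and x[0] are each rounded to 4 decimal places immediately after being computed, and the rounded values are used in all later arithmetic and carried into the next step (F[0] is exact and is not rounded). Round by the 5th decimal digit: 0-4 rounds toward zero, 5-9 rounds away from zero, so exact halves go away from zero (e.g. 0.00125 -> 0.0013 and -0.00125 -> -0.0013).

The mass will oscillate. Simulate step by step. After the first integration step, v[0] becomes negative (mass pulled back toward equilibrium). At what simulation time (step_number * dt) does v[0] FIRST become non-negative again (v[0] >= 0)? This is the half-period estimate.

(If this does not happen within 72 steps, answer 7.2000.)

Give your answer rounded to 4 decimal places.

Answer: 1.7000

Derivation:
Step 0: x=[4.7000] v=[0.0000]
Step 1: x=[4.6300] v=[-0.7000]
Step 2: x=[4.4925] v=[-1.3755]
Step 3: x=[4.2922] v=[-2.0029]
Step 4: x=[4.0362] v=[-2.5602]
Step 5: x=[3.7334] v=[-3.0279]
Step 6: x=[3.3944] v=[-3.3896]
Step 7: x=[3.0311] v=[-3.6326]
Step 8: x=[2.6563] v=[-3.7485]
Step 9: x=[2.2830] v=[-3.7332]
Step 10: x=[1.9243] v=[-3.5873]
Step 11: x=[1.5927] v=[-3.3158]
Step 12: x=[1.2999] v=[-2.9282]
Step 13: x=[1.0561] v=[-2.4382]
Step 14: x=[0.8698] v=[-1.8628]
Step 15: x=[0.7476] v=[-1.2222]
Step 16: x=[0.6937] v=[-0.5389]
Step 17: x=[0.7100] v=[0.1633]
First v>=0 after going negative at step 17, time=1.7000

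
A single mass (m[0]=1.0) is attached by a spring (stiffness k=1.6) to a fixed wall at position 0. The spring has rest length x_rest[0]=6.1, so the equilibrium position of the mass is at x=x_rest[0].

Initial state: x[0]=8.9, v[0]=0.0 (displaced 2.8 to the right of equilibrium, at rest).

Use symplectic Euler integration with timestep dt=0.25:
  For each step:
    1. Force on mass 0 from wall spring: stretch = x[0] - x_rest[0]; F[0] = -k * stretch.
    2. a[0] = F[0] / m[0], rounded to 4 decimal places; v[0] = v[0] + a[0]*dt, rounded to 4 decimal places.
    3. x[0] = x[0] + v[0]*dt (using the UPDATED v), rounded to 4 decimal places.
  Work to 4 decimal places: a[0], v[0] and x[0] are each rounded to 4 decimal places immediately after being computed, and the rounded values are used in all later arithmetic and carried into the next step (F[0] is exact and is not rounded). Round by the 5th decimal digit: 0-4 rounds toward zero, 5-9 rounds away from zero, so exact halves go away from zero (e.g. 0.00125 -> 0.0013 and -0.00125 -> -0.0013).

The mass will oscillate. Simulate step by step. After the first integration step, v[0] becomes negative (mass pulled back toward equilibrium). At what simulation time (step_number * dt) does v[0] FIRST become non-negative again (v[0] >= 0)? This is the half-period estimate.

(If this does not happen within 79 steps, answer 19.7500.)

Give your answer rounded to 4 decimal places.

Answer: 2.5000

Derivation:
Step 0: x=[8.9000] v=[0.0000]
Step 1: x=[8.6200] v=[-1.1200]
Step 2: x=[8.0880] v=[-2.1280]
Step 3: x=[7.3572] v=[-2.9232]
Step 4: x=[6.5007] v=[-3.4261]
Step 5: x=[5.6041] v=[-3.5864]
Step 6: x=[4.7571] v=[-3.3881]
Step 7: x=[4.0444] v=[-2.8510]
Step 8: x=[3.5372] v=[-2.0288]
Step 9: x=[3.2863] v=[-1.0037]
Step 10: x=[3.3168] v=[0.1218]
First v>=0 after going negative at step 10, time=2.5000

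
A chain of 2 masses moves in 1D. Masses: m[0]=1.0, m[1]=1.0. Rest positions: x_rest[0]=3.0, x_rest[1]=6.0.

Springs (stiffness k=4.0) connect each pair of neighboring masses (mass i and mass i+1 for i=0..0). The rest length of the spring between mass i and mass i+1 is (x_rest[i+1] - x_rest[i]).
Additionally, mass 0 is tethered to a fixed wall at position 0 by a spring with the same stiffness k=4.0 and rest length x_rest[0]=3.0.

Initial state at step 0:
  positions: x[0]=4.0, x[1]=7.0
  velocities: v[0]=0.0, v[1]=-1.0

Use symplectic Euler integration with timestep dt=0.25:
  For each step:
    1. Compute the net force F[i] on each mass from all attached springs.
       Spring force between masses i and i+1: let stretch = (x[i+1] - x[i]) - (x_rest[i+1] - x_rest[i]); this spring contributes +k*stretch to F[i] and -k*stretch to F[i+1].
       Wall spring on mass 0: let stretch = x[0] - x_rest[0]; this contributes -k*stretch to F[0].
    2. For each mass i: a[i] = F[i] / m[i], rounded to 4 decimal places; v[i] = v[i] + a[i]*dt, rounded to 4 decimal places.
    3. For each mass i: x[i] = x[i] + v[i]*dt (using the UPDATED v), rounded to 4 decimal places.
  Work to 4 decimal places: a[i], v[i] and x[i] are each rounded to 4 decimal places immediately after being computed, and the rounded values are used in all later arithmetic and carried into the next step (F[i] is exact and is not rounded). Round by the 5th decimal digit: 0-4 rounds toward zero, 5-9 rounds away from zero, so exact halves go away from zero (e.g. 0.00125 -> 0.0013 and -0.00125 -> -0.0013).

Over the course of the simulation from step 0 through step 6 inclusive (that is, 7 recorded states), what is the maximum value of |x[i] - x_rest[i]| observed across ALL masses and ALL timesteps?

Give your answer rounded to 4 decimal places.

Answer: 1.1096

Derivation:
Step 0: x=[4.0000 7.0000] v=[0.0000 -1.0000]
Step 1: x=[3.7500 6.7500] v=[-1.0000 -1.0000]
Step 2: x=[3.3125 6.5000] v=[-1.7500 -1.0000]
Step 3: x=[2.8438 6.2031] v=[-1.8750 -1.1875]
Step 4: x=[2.5039 5.8164] v=[-1.3595 -1.5468]
Step 5: x=[2.3662 5.3516] v=[-0.5509 -1.8593]
Step 6: x=[2.3833 4.8904] v=[0.0683 -1.8447]
Max displacement = 1.1096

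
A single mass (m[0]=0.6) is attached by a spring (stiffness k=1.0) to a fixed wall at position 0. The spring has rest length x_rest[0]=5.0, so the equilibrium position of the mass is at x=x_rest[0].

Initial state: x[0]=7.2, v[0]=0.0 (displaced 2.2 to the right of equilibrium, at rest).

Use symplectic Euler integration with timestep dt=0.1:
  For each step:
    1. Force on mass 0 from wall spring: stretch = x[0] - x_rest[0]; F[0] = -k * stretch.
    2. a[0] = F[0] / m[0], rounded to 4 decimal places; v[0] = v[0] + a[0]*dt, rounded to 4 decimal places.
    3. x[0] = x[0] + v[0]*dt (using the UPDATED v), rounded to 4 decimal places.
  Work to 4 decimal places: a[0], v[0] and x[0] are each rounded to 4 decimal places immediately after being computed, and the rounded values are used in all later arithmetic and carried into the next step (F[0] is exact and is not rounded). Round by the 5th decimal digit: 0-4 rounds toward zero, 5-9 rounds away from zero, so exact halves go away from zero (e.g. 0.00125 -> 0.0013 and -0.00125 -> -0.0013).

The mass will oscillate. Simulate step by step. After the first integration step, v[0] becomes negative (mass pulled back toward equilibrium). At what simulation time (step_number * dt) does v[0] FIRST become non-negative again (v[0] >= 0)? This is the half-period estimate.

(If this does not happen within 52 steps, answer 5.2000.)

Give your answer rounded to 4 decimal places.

Answer: 2.5000

Derivation:
Step 0: x=[7.2000] v=[0.0000]
Step 1: x=[7.1633] v=[-0.3667]
Step 2: x=[7.0906] v=[-0.7273]
Step 3: x=[6.9830] v=[-1.0757]
Step 4: x=[6.8424] v=[-1.4062]
Step 5: x=[6.6711] v=[-1.7133]
Step 6: x=[6.4719] v=[-1.9918]
Step 7: x=[6.2482] v=[-2.2371]
Step 8: x=[6.0037] v=[-2.4451]
Step 9: x=[5.7425] v=[-2.6124]
Step 10: x=[5.4689] v=[-2.7362]
Step 11: x=[5.1875] v=[-2.8144]
Step 12: x=[4.9029] v=[-2.8457]
Step 13: x=[4.6200] v=[-2.8295]
Step 14: x=[4.3434] v=[-2.7662]
Step 15: x=[4.0777] v=[-2.6568]
Step 16: x=[3.8274] v=[-2.5031]
Step 17: x=[3.5966] v=[-2.3077]
Step 18: x=[3.3892] v=[-2.0738]
Step 19: x=[3.2087] v=[-1.8053]
Step 20: x=[3.0580] v=[-1.5068]
Step 21: x=[2.9397] v=[-1.1831]
Step 22: x=[2.8557] v=[-0.8397]
Step 23: x=[2.8075] v=[-0.4823]
Step 24: x=[2.7958] v=[-0.1169]
Step 25: x=[2.8209] v=[0.2505]
First v>=0 after going negative at step 25, time=2.5000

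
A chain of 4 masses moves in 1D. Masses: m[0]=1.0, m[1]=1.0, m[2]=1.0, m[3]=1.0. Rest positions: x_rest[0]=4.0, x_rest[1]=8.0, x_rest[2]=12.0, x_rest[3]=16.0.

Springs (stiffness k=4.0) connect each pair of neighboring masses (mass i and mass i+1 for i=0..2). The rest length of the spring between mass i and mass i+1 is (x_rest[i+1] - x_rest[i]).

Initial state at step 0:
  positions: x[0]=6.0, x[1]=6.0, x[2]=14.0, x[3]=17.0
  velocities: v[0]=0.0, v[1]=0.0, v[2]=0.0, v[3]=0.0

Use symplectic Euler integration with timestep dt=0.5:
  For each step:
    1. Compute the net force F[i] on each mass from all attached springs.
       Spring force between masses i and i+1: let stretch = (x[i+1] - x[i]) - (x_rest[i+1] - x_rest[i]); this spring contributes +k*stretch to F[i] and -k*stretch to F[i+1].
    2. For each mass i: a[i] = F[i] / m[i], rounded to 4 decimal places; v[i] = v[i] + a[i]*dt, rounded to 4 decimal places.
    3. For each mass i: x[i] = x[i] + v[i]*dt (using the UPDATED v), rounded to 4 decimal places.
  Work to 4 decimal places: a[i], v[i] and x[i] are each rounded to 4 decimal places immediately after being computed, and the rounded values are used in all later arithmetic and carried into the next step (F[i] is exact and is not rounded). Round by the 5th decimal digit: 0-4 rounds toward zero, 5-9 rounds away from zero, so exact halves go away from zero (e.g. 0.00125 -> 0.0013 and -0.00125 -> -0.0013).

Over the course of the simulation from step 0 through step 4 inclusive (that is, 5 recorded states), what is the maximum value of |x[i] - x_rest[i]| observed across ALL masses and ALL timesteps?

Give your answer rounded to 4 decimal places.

Answer: 6.0000

Derivation:
Step 0: x=[6.0000 6.0000 14.0000 17.0000] v=[0.0000 0.0000 0.0000 0.0000]
Step 1: x=[2.0000 14.0000 9.0000 18.0000] v=[-8.0000 16.0000 -10.0000 2.0000]
Step 2: x=[6.0000 5.0000 18.0000 14.0000] v=[8.0000 -18.0000 18.0000 -8.0000]
Step 3: x=[5.0000 10.0000 10.0000 18.0000] v=[-2.0000 10.0000 -16.0000 8.0000]
Step 4: x=[5.0000 10.0000 10.0000 18.0000] v=[0.0000 0.0000 0.0000 0.0000]
Max displacement = 6.0000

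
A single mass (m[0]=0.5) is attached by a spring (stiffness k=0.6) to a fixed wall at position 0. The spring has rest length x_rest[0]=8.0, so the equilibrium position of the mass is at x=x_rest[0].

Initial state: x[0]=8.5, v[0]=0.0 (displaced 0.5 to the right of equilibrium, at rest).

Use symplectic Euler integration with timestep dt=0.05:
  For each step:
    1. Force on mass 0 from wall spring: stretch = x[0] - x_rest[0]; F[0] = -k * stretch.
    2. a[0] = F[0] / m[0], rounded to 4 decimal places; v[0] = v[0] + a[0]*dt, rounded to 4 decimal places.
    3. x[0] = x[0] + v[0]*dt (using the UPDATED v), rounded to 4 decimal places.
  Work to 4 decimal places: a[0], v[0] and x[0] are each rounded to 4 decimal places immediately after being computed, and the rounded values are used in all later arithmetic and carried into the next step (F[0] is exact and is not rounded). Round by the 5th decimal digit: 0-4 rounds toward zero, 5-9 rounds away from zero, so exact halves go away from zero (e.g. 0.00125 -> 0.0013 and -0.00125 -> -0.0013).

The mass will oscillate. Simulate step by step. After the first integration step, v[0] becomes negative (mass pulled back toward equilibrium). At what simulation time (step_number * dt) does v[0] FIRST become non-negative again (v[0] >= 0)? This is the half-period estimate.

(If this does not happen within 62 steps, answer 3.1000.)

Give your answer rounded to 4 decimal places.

Step 0: x=[8.5000] v=[0.0000]
Step 1: x=[8.4985] v=[-0.0300]
Step 2: x=[8.4955] v=[-0.0599]
Step 3: x=[8.4910] v=[-0.0896]
Step 4: x=[8.4850] v=[-0.1191]
Step 5: x=[8.4776] v=[-0.1482]
Step 6: x=[8.4688] v=[-0.1769]
Step 7: x=[8.4586] v=[-0.2050]
Step 8: x=[8.4470] v=[-0.2325]
Step 9: x=[8.4340] v=[-0.2593]
Step 10: x=[8.4197] v=[-0.2853]
Step 11: x=[8.4042] v=[-0.3105]
Step 12: x=[8.3875] v=[-0.3348]
Step 13: x=[8.3696] v=[-0.3581]
Step 14: x=[8.3506] v=[-0.3803]
Step 15: x=[8.3305] v=[-0.4013]
Step 16: x=[8.3094] v=[-0.4211]
Step 17: x=[8.2874] v=[-0.4397]
Step 18: x=[8.2646] v=[-0.4569]
Step 19: x=[8.2410] v=[-0.4728]
Step 20: x=[8.2166] v=[-0.4873]
Step 21: x=[8.1916] v=[-0.5003]
Step 22: x=[8.1660] v=[-0.5118]
Step 23: x=[8.1399] v=[-0.5218]
Step 24: x=[8.1134] v=[-0.5302]
Step 25: x=[8.0866] v=[-0.5370]
Step 26: x=[8.0595] v=[-0.5422]
Step 27: x=[8.0322] v=[-0.5458]
Step 28: x=[8.0048] v=[-0.5477]
Step 29: x=[7.9774] v=[-0.5480]
Step 30: x=[7.9501] v=[-0.5466]
Step 31: x=[7.9229] v=[-0.5436]
Step 32: x=[7.8960] v=[-0.5390]
Step 33: x=[7.8694] v=[-0.5328]
Step 34: x=[7.8432] v=[-0.5250]
Step 35: x=[7.8174] v=[-0.5156]
Step 36: x=[7.7922] v=[-0.5046]
Step 37: x=[7.7676] v=[-0.4921]
Step 38: x=[7.7437] v=[-0.4782]
Step 39: x=[7.7206] v=[-0.4628]
Step 40: x=[7.6983] v=[-0.4460]
Step 41: x=[7.6769] v=[-0.4279]
Step 42: x=[7.6565] v=[-0.4085]
Step 43: x=[7.6371] v=[-0.3879]
Step 44: x=[7.6188] v=[-0.3661]
Step 45: x=[7.6016] v=[-0.3432]
Step 46: x=[7.5856] v=[-0.3193]
Step 47: x=[7.5709] v=[-0.2944]
Step 48: x=[7.5575] v=[-0.2687]
Step 49: x=[7.5454] v=[-0.2422]
Step 50: x=[7.5347] v=[-0.2149]
Step 51: x=[7.5254] v=[-0.1870]
Step 52: x=[7.5175] v=[-0.1585]
Step 53: x=[7.5110] v=[-0.1296]
Step 54: x=[7.5060] v=[-0.1003]
Step 55: x=[7.5025] v=[-0.0707]
Step 56: x=[7.5005] v=[-0.0409]
Step 57: x=[7.5000] v=[-0.0109]
Step 58: x=[7.5010] v=[0.0191]
First v>=0 after going negative at step 58, time=2.9000

Answer: 2.9000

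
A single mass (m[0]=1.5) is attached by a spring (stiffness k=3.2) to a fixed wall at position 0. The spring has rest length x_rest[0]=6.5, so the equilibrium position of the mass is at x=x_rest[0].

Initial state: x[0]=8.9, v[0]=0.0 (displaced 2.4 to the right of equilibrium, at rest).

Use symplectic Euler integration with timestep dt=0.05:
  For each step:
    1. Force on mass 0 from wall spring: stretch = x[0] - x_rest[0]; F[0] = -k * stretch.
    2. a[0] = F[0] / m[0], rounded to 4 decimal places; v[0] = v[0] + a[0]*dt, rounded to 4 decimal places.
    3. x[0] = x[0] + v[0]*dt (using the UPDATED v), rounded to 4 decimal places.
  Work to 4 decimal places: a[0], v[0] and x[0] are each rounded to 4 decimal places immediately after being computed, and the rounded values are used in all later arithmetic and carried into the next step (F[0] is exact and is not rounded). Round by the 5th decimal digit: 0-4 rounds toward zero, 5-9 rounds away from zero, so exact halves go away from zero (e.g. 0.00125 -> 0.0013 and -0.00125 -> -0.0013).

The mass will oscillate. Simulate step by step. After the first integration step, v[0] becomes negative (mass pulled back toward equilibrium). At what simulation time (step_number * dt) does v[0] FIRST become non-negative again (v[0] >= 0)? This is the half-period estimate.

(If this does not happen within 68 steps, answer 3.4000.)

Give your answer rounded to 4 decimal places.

Answer: 2.2000

Derivation:
Step 0: x=[8.9000] v=[0.0000]
Step 1: x=[8.8872] v=[-0.2560]
Step 2: x=[8.8617] v=[-0.5106]
Step 3: x=[8.8236] v=[-0.7625]
Step 4: x=[8.7731] v=[-1.0104]
Step 5: x=[8.7105] v=[-1.2529]
Step 6: x=[8.6361] v=[-1.4887]
Step 7: x=[8.5503] v=[-1.7166]
Step 8: x=[8.4535] v=[-1.9353]
Step 9: x=[8.3463] v=[-2.1437]
Step 10: x=[8.2293] v=[-2.3406]
Step 11: x=[8.1030] v=[-2.5251]
Step 12: x=[7.9682] v=[-2.6961]
Step 13: x=[7.8256] v=[-2.8527]
Step 14: x=[7.6759] v=[-2.9941]
Step 15: x=[7.5199] v=[-3.1195]
Step 16: x=[7.3585] v=[-3.2283]
Step 17: x=[7.1925] v=[-3.3199]
Step 18: x=[7.0228] v=[-3.3938]
Step 19: x=[6.8503] v=[-3.4496]
Step 20: x=[6.6760] v=[-3.4870]
Step 21: x=[6.5007] v=[-3.5058]
Step 22: x=[6.3254] v=[-3.5059]
Step 23: x=[6.1510] v=[-3.4873]
Step 24: x=[5.9785] v=[-3.4501]
Step 25: x=[5.8088] v=[-3.3945]
Step 26: x=[5.6428] v=[-3.3208]
Step 27: x=[5.4813] v=[-3.2294]
Step 28: x=[5.3253] v=[-3.1207]
Step 29: x=[5.1755] v=[-2.9954]
Step 30: x=[5.0328] v=[-2.8541]
Step 31: x=[4.8979] v=[-2.6976]
Step 32: x=[4.7716] v=[-2.5267]
Step 33: x=[4.6545] v=[-2.3423]
Step 34: x=[4.5472] v=[-2.1454]
Step 35: x=[4.4503] v=[-1.9371]
Step 36: x=[4.3644] v=[-1.7185]
Step 37: x=[4.2899] v=[-1.4907]
Step 38: x=[4.2272] v=[-1.2550]
Step 39: x=[4.1766] v=[-1.0126]
Step 40: x=[4.1384] v=[-0.7648]
Step 41: x=[4.1128] v=[-0.5129]
Step 42: x=[4.0999] v=[-0.2583]
Step 43: x=[4.0998] v=[-0.0023]
Step 44: x=[4.1125] v=[0.2537]
First v>=0 after going negative at step 44, time=2.2000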